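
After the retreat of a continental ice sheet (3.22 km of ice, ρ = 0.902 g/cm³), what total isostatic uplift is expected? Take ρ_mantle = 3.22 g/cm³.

0.902 km

Removing the load lets mantle flow back in; uplift u satisfies ρ_ice t = ρ_m u.
u = t ρ_ice/ρ_m = 3.22 km × 0.902/3.22 = 0.902 km.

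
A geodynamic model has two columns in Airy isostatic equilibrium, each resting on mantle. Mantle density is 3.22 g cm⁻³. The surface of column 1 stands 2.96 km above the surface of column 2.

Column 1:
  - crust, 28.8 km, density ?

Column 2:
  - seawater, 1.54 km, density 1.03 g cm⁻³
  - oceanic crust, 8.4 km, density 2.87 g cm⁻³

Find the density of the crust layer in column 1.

Take the compensation level at the base of the deeper column (depth z_c below the surface of column 1) and equate Σ ρ_i t_i down to z_c; mantle fills any gap and the z_c terms cancel.
Column 1: 28.8×ρ + (z_c − 28.8)×3.22
Column 2: 2.96×0 + 1.54×1.03 + 8.4×2.87 + (z_c − 2.96 − 9.94)×3.22
The z_c×3.22 term appears on both sides and cancels. Collect the known terms of each column as K = Σ(ρt)_known − 3.22 × (depth of known layers): K_1 = 0 − 3.22×28.8 = −92.736; K_2 = 25.6942 − 3.22×(2.96 + 9.94) = −15.8438.
Balance: K_1 + 28.8×ρ = K_2, so ρ = (K_2 − K_1)/28.8 = 76.8922/28.8 = 2.67 g cm⁻³.

2.67 g cm⁻³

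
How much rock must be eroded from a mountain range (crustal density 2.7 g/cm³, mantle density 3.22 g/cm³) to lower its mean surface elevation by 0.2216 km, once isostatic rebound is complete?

Net drop Δ = e − u = e − e ρ_c/ρ_m = e (ρ_m − ρ_c)/ρ_m.
e = Δ ρ_m/(ρ_m − ρ_c) = 0.2216 km × 3.22/0.52 = 1.37 km.

1.37 km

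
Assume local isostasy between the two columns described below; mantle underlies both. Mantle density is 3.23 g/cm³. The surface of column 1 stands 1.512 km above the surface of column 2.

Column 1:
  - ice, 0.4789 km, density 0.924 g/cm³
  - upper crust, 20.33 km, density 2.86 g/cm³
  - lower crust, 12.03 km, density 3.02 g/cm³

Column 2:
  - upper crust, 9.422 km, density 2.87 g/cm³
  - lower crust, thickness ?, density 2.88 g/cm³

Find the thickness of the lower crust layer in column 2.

8.22 km

Take the compensation level at the base of the deeper column (depth z_c below the surface of column 1) and equate Σ ρ_i t_i down to z_c; mantle fills any gap and the z_c terms cancel.
Column 1: 0.4789×0.924 + 20.33×2.86 + 12.03×3.02 + (z_c − 32.8389)×3.23
Column 2: 1.512×0 + 9.422×2.87 + x×2.88 + (z_c − 1.512 − 9.422 − x)×3.23
The z_c×3.23 term appears on both sides and cancels. Collect the known terms of each column as K = Σ(ρt)_known − 3.23 × (depth of known layers): K_1 = 94.9169036 − 3.23×32.8389 = −11.1527434; K_2 = 27.04114 − 3.23×(1.512 + 9.422) = −8.27568.
Balance: K_1 = K_2 − x×(3.23 − 2.88), so x = (K_2 − K_1)/(3.23 − 2.88) = 2.87706/0.35 = 8.22 km.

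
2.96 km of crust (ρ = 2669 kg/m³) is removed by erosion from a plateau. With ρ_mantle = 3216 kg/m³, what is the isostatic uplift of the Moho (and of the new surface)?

Unloading: uplift u = e ρ_c/ρ_m = 2.96 km × 2669/3216 = 2.46 km.

2.46 km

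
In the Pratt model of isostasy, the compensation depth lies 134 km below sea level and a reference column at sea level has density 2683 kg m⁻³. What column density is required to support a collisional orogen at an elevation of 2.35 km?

Pratt balance: ρ_ref D = ρ (D + h).
ρ = ρ_ref D/(D + h) = 2683 × 134 km/(134 km + 2.35 km) = 2640 kg m⁻³.

2640 kg m⁻³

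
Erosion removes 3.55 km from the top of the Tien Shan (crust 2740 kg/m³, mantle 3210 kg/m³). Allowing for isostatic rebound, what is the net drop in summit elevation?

Rebound u = e ρ_c/ρ_m = 3.55 km × 2740/3210 = 3.03 km.
Net surface drop = e − u = 3.55 km − 3.03 km = e (ρ_m − ρ_c)/ρ_m = 0.52 km.

0.52 km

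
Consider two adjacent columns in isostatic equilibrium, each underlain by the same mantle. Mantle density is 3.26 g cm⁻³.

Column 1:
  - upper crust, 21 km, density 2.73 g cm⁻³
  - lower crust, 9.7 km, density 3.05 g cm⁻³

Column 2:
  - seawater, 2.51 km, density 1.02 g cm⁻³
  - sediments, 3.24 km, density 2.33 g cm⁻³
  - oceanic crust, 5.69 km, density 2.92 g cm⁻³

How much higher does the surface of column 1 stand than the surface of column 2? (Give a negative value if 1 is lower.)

0.797 km

For any compensation level in the mantle, the mantle terms cancel and isostasy reduces to e = (Σt_1 − Σt_2) − (Σ(ρt)_1 − Σ(ρt)_2) / ρ_m.
Σt_1 = 30.7 km; Σt_2 = 11.44 km; Σ(ρt)_1 = 86.915; Σ(ρt)_2 = 26.7242 (in km·g cm⁻³).
e = (30.7 − 11.44) − (86.915 − 26.7242) / 3.26 = 0.797 km.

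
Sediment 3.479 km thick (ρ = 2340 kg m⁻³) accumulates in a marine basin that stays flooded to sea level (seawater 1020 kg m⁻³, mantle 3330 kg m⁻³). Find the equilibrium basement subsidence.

1.99 km

Submarine loading: the sediment displaces seawater, and the subsidence is in turn flooded, so s (ρ_m − ρ_w) = t (ρ_sed − ρ_w).
s = 3.479 km × (2340 − 1020) / (3330 − 1020) = 1.99 km.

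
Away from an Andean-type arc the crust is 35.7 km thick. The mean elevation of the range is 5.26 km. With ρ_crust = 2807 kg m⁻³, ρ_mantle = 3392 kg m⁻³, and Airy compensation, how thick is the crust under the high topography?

66.2 km

Root depth r = h ρ_c / (ρ_m − ρ_c) = 5.26 km × 2807 / 585 = 25.24 km.
Total thickness = T + h + r = 35.7 km + 5.26 km + 25.24 km = 66.2 km.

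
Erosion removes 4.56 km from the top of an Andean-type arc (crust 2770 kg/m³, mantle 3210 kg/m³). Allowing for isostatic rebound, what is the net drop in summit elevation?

Rebound u = e ρ_c/ρ_m = 4.56 km × 2770/3210 = 3.935 km.
Net surface drop = e − u = 4.56 km − 3.935 km = e (ρ_m − ρ_c)/ρ_m = 0.625 km.

0.625 km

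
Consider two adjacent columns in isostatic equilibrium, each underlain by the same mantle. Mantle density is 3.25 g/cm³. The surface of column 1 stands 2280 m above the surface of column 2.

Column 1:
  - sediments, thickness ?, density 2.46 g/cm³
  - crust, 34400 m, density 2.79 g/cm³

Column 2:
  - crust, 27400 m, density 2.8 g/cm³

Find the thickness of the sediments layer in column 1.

4960 m

Take the compensation level at the base of the deeper column (depth z_c below the surface of column 1) and equate Σ ρ_i t_i down to z_c; mantle fills any gap and the z_c terms cancel.
Column 1: x×2.46 + 34400×2.79 + (z_c − 34400 − x)×3.25
Column 2: 2280×0 + 27400×2.8 + (z_c − 2280 − 27400)×3.25
The z_c×3.25 term appears on both sides and cancels. Collect the known terms of each column as K = Σ(ρt)_known − 3.25 × (depth of known layers): K_1 = 95976 − 3.25×34400 = −15824; K_2 = 76720 − 3.25×(2280 + 27400) = −19740.
Balance: K_1 − x×(3.25 − 2.46) = K_2, so x = (K_1 − K_2)/(3.25 − 2.46) = 3916/0.79 = 4960 m.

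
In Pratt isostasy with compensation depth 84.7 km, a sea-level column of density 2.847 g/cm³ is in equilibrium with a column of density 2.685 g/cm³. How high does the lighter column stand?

5.11 km

ρ_ref D = ρ (D + h) → h = D (ρ_ref − ρ)/ρ.
h = 84.7 km × (2.847 − 2.685)/2.685 = 5.11 km.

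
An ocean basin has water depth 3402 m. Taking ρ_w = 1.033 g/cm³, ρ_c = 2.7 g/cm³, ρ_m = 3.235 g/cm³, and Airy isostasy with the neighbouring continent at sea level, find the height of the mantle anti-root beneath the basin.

By Archimedes' principle applied to the lithosphere: replacing crust with seawater at the top is compensated by replacing crust with mantle at the base: d (ρ_c − ρ_w) = a (ρ_m − ρ_c).
a = d (ρ_c − ρ_w)/(ρ_m − ρ_c) = 3402 m × 1.667/0.535 = 10600 m.

10600 m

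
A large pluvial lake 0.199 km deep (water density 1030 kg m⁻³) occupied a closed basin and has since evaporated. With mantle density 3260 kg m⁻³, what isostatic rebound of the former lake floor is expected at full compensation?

u = d ρ_w/ρ_m = 0.199 km × 1030/3260 = 0.0629 km.

0.0629 km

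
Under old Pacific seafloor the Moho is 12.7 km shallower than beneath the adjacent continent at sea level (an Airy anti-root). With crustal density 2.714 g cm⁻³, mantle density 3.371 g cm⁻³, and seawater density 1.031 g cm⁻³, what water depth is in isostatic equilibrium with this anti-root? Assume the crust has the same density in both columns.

4.96 km

Replacing a thickness d of crust by seawater at the top must be balanced by replacing crust with mantle at the base: d (ρ_c − ρ_w) = a (ρ_m − ρ_c).
d = a (ρ_m − ρ_c)/(ρ_c − ρ_w) = 12.7 km × 0.657/1.683 = 4.96 km.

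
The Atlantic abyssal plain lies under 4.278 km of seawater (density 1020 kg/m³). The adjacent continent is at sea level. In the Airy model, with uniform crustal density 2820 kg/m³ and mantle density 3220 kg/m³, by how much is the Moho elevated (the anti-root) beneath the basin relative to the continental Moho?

19.3 km

Equating mass per unit area of the two columns: replacing crust with seawater at the top is compensated by replacing crust with mantle at the base: d (ρ_c − ρ_w) = a (ρ_m − ρ_c).
a = d (ρ_c − ρ_w)/(ρ_m − ρ_c) = 4.278 km × 1800/400 = 19.3 km.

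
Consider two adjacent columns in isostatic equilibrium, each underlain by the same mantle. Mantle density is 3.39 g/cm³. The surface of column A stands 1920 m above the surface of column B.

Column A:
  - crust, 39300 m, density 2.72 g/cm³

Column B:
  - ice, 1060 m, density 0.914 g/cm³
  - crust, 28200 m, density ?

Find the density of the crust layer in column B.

2.78 g/cm³

Take the compensation level at the base of the deeper column (depth z_c below the surface of column A) and equate Σ ρ_i t_i down to z_c; mantle fills any gap and the z_c terms cancel.
Column A: 39300×2.72 + (z_c − 39300)×3.39
Column B: 1920×0 + 1060×0.914 + 28200×ρ + (z_c − 1920 − 29260)×3.39
The z_c×3.39 term appears on both sides and cancels. Collect the known terms of each column as K = Σ(ρt)_known − 3.39 × (depth of known layers): K_A = 106896 − 3.39×39300 = −26331; K_B = 968.84 − 3.39×(1920 + 29260) = −104731.36.
Balance: K_A = K_B + 28200×ρ, so ρ = (K_A − K_B)/28200 = 78400.4/28200 = 2.78 g/cm³.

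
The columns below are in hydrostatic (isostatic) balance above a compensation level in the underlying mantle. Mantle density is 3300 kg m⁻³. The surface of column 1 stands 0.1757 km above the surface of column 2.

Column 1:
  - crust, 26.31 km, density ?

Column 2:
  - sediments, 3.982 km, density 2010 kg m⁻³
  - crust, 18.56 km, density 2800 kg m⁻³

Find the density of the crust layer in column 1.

Take the compensation level at the base of the deeper column (depth z_c below the surface of column 1) and equate Σ ρ_i t_i down to z_c; mantle fills any gap and the z_c terms cancel.
Column 1: 26.31×ρ + (z_c − 26.31)×3300
Column 2: 0.1757×0 + 3.982×2010 + 18.56×2800 + (z_c − 0.1757 − 22.542)×3300
The z_c×3300 term appears on both sides and cancels. Collect the known terms of each column as K = Σ(ρt)_known − 3300 × (depth of known layers): K_1 = 0 − 3300×26.31 = −86823; K_2 = 59971.82 − 3300×(0.1757 + 22.542) = −14996.59.
Balance: K_1 + 26.31×ρ = K_2, so ρ = (K_2 − K_1)/26.31 = 71826.4/26.31 = 2730 kg m⁻³.

2730 kg m⁻³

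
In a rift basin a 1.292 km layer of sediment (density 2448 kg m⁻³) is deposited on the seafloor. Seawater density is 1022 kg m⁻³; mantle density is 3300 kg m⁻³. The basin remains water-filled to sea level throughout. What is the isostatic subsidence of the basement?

0.809 km

Submarine loading: the sediment displaces seawater, and the subsidence is in turn flooded, so s (ρ_m − ρ_w) = t (ρ_sed − ρ_w).
s = 1.292 km × (2448 − 1022) / (3300 − 1022) = 0.809 km.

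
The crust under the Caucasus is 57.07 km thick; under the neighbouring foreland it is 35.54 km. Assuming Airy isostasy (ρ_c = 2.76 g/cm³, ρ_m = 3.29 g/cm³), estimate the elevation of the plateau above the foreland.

3.47 km

Excess crust Δ = 57.07 km − 35.54 km = 21.53 km, split between elevation h and root r with h + r = Δ.
Airy balance ρ_c h = (ρ_m − ρ_c) r gives r = h ρ_c/(ρ_m − ρ_c), so h (1 + ρ_c/(ρ_m − ρ_c)) = Δ, i.e. h = Δ (ρ_m − ρ_c)/ρ_m.
h = 21.53 km × 0.53/3.29 = 3.47 km.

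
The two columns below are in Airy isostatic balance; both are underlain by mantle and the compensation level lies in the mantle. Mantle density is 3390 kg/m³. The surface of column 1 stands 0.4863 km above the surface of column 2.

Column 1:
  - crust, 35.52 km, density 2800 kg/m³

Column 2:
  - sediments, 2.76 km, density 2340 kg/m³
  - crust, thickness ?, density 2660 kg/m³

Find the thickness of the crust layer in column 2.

22.5 km

Take the compensation level at the base of the deeper column (depth z_c below the surface of column 1) and equate Σ ρ_i t_i down to z_c; mantle fills any gap and the z_c terms cancel.
Column 1: 35.52×2800 + (z_c − 35.52)×3390
Column 2: 0.4863×0 + 2.76×2340 + x×2660 + (z_c − 0.4863 − 2.76 − x)×3390
The z_c×3390 term appears on both sides and cancels. Collect the known terms of each column as K = Σ(ρt)_known − 3390 × (depth of known layers): K_1 = 99456 − 3390×35.52 = −20956.8; K_2 = 6458.4 − 3390×(0.4863 + 2.76) = −4546.557.
Balance: K_1 = K_2 − x×(3390 − 2660), so x = (K_2 − K_1)/(3390 − 2660) = 16410.2/730 = 22.5 km.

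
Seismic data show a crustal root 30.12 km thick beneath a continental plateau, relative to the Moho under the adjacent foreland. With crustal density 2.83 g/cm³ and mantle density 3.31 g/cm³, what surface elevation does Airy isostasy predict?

5.11 km

Isostatic balance requires: ρ_c h = (ρ_m − ρ_c) r.
h = r (ρ_m − ρ_c) / ρ_c = 30.12 km × (3.31 − 2.83) / 2.83 = 5.11 km.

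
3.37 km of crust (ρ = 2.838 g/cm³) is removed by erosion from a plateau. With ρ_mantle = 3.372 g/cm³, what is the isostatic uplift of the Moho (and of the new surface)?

Unloading: uplift u = e ρ_c/ρ_m = 3.37 km × 2.838/3.372 = 2.84 km.

2.84 km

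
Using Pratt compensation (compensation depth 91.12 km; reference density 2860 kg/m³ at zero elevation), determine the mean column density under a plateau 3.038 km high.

2770 kg/m³

Pratt balance: ρ_ref D = ρ (D + h).
ρ = ρ_ref D/(D + h) = 2860 × 91.12 km/(91.12 km + 3.038 km) = 2770 kg/m³.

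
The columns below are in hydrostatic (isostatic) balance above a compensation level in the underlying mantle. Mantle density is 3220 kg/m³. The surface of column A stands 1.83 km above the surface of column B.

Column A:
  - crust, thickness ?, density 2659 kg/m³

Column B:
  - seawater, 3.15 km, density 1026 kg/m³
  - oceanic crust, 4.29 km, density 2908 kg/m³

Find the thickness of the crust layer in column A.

25.2 km

Take the compensation level at the base of the deeper column (depth z_c below the surface of column A) and equate Σ ρ_i t_i down to z_c; mantle fills any gap and the z_c terms cancel.
Column A: x×2659 + (z_c − 0 − x)×3220
Column B: 1.83×0 + 3.15×1026 + 4.29×2908 + (z_c − 1.83 − 7.44)×3220
The z_c×3220 term appears on both sides and cancels. Collect the known terms of each column as K = Σ(ρt)_known − 3220 × (depth of known layers): K_A = 0 − 3220×0 = 0; K_B = 15707.22 − 3220×(1.83 + 7.44) = −14142.18.
Balance: K_A − x×(3220 − 2659) = K_B, so x = (K_A − K_B)/(3220 − 2659) = 14142.2/561 = 25.2 km.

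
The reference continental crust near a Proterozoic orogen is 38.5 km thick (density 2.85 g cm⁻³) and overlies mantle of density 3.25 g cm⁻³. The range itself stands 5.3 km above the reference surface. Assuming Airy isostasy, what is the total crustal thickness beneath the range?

Root depth r = h ρ_c / (ρ_m − ρ_c) = 5.3 km × 2.85 / 0.4 = 37.76 km.
Total thickness = T + h + r = 38.5 km + 5.3 km + 37.76 km = 81.6 km.

81.6 km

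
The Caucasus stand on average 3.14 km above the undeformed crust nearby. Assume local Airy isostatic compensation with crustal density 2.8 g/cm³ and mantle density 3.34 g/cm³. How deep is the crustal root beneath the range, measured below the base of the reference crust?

16.3 km

In Airy isostatic equilibrium: the weight of the topography is balanced by the buoyancy of the root, ρ_c h = (ρ_m − ρ_c) r.
r = h · ρ_c / (ρ_m − ρ_c) = 3.14 km × 2.8 / (3.34 − 2.8) = 16.3 km.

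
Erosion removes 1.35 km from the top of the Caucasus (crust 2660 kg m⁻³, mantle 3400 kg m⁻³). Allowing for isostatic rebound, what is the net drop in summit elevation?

Rebound u = e ρ_c/ρ_m = 1.35 km × 2660/3400 = 1.056 km.
Net surface drop = e − u = 1.35 km − 1.056 km = e (ρ_m − ρ_c)/ρ_m = 0.294 km.

0.294 km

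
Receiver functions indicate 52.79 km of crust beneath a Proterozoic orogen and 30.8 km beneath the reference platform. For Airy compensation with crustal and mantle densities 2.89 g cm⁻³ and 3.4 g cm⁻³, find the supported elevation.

Excess crust Δ = 52.79 km − 30.8 km = 21.99 km, split between elevation h and root r with h + r = Δ.
Airy balance ρ_c h = (ρ_m − ρ_c) r gives r = h ρ_c/(ρ_m − ρ_c), so h (1 + ρ_c/(ρ_m − ρ_c)) = Δ, i.e. h = Δ (ρ_m − ρ_c)/ρ_m.
h = 21.99 km × 0.51/3.4 = 3.3 km.

3.3 km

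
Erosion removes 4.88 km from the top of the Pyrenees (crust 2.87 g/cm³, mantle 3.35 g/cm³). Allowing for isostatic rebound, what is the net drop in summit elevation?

0.699 km

Rebound u = e ρ_c/ρ_m = 4.88 km × 2.87/3.35 = 4.181 km.
Net surface drop = e − u = 4.88 km − 4.181 km = e (ρ_m − ρ_c)/ρ_m = 0.699 km.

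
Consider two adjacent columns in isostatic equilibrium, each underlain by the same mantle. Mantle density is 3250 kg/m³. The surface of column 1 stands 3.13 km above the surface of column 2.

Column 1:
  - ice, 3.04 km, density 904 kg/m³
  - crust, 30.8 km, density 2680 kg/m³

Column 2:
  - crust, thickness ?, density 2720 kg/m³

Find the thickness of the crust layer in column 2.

27.4 km

Take the compensation level at the base of the deeper column (depth z_c below the surface of column 1) and equate Σ ρ_i t_i down to z_c; mantle fills any gap and the z_c terms cancel.
Column 1: 3.04×904 + 30.8×2680 + (z_c − 33.84)×3250
Column 2: 3.13×0 + x×2720 + (z_c − 3.13 − 0 − x)×3250
The z_c×3250 term appears on both sides and cancels. Collect the known terms of each column as K = Σ(ρt)_known − 3250 × (depth of known layers): K_1 = 85292.16 − 3250×33.84 = −24687.84; K_2 = 0 − 3250×(3.13 + 0) = −10172.5.
Balance: K_1 = K_2 − x×(3250 − 2720), so x = (K_2 − K_1)/(3250 − 2720) = 14515.3/530 = 27.4 km.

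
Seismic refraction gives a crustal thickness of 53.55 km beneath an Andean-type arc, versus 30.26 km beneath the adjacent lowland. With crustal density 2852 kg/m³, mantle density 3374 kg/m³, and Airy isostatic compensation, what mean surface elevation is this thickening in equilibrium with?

3.6 km

Excess crust Δ = 53.55 km − 30.26 km = 23.29 km, split between elevation h and root r with h + r = Δ.
Airy balance ρ_c h = (ρ_m − ρ_c) r gives r = h ρ_c/(ρ_m − ρ_c), so h (1 + ρ_c/(ρ_m − ρ_c)) = Δ, i.e. h = Δ (ρ_m − ρ_c)/ρ_m.
h = 23.29 km × 522/3374 = 3.6 km.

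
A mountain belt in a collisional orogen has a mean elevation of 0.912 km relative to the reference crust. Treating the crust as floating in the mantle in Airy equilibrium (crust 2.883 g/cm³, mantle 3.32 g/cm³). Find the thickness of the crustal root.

6.02 km

Isostatic balance requires: the weight of the topography is balanced by the buoyancy of the root, ρ_c h = (ρ_m − ρ_c) r.
r = h · ρ_c / (ρ_m − ρ_c) = 0.912 km × 2.883 / (3.32 − 2.883) = 6.02 km.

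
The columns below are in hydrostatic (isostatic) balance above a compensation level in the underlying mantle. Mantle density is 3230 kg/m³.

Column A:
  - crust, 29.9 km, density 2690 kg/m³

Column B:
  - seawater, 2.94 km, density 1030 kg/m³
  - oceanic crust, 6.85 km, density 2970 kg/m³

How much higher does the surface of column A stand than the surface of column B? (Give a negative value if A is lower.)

2.44 km

For any compensation level in the mantle, the mantle terms cancel and isostasy reduces to e = (Σt_A − Σt_B) − (Σ(ρt)_A − Σ(ρt)_B) / ρ_m.
Σt_A = 29.9 km; Σt_B = 9.79 km; Σ(ρt)_A = 80431; Σ(ρt)_B = 23372.7 (in km·kg/m³).
e = (29.9 − 9.79) − (80431 − 23372.7) / 3230 = 2.44 km.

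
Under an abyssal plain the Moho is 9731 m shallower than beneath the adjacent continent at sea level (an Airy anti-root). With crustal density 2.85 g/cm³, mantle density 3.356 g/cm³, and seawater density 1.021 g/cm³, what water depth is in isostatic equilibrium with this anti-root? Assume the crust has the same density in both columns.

2690 m

Replacing a thickness d of crust by seawater at the top must be balanced by replacing crust with mantle at the base: d (ρ_c − ρ_w) = a (ρ_m − ρ_c).
d = a (ρ_m − ρ_c)/(ρ_c − ρ_w) = 9731 m × 0.506/1.829 = 2690 m.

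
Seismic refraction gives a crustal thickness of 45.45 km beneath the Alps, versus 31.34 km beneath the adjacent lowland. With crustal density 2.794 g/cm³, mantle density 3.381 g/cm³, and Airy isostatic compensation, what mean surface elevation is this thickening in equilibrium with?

2.45 km

Excess crust Δ = 45.45 km − 31.34 km = 14.11 km, split between elevation h and root r with h + r = Δ.
Airy balance ρ_c h = (ρ_m − ρ_c) r gives r = h ρ_c/(ρ_m − ρ_c), so h (1 + ρ_c/(ρ_m − ρ_c)) = Δ, i.e. h = Δ (ρ_m − ρ_c)/ρ_m.
h = 14.11 km × 0.587/3.381 = 2.45 km.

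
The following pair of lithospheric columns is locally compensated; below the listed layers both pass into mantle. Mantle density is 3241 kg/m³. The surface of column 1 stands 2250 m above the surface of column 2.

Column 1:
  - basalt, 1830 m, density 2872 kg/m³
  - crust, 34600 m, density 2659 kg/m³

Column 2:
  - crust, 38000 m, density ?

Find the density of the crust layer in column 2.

2890 kg/m³

Take the compensation level at the base of the deeper column (depth z_c below the surface of column 1) and equate Σ ρ_i t_i down to z_c; mantle fills any gap and the z_c terms cancel.
Column 1: 1830×2872 + 34600×2659 + (z_c − 36430)×3241
Column 2: 2250×0 + 38000×ρ + (z_c − 2250 − 38000)×3241
The z_c×3241 term appears on both sides and cancels. Collect the known terms of each column as K = Σ(ρt)_known − 3241 × (depth of known layers): K_1 = 97257160 − 3241×36430 = −20812470; K_2 = 0 − 3241×(2250 + 38000) = −130450250.
Balance: K_1 = K_2 + 38000×ρ, so ρ = (K_1 − K_2)/38000 = 109638000/38000 = 2890 kg/m³.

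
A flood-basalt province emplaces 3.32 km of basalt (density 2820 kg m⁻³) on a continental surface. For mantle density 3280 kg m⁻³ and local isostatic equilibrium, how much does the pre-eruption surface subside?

Subaerial loading: s = t ρ_load / ρ_m.
s = 3.32 km × 2820/3280 = 2.85 km.

2.85 km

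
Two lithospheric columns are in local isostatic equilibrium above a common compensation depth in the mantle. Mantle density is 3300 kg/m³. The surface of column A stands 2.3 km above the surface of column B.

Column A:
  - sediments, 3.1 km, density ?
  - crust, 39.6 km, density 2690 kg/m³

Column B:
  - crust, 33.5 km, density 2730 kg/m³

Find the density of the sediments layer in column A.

2480 kg/m³

Take the compensation level at the base of the deeper column (depth z_c below the surface of column A) and equate Σ ρ_i t_i down to z_c; mantle fills any gap and the z_c terms cancel.
Column A: 3.1×ρ + 39.6×2690 + (z_c − 42.7)×3300
Column B: 2.3×0 + 33.5×2730 + (z_c − 2.3 − 33.5)×3300
The z_c×3300 term appears on both sides and cancels. Collect the known terms of each column as K = Σ(ρt)_known − 3300 × (depth of known layers): K_A = 106524 − 3300×42.7 = −34386; K_B = 91455 − 3300×(2.3 + 33.5) = −26685.
Balance: K_A + 3.1×ρ = K_B, so ρ = (K_B − K_A)/3.1 = 7701/3.1 = 2480 kg/m³.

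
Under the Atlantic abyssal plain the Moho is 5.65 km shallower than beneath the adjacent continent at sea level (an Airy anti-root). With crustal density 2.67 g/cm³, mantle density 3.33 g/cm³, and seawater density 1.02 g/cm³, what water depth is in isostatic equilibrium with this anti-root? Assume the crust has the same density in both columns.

2.26 km

Replacing a thickness d of crust by seawater at the top must be balanced by replacing crust with mantle at the base: d (ρ_c − ρ_w) = a (ρ_m − ρ_c).
d = a (ρ_m − ρ_c)/(ρ_c − ρ_w) = 5.65 km × 0.66/1.65 = 2.26 km.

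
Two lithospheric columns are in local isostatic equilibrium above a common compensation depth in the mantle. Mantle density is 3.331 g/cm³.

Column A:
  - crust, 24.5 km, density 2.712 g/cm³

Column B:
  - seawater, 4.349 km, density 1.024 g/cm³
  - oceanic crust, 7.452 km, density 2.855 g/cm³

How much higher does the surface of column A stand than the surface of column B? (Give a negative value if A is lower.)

0.476 km

For any compensation level in the mantle, the mantle terms cancel and isostasy reduces to e = (Σt_A − Σt_B) − (Σ(ρt)_A − Σ(ρt)_B) / ρ_m.
Σt_A = 24.5 km; Σt_B = 11.801 km; Σ(ρt)_A = 66.444; Σ(ρt)_B = 25.728836 (in km·g/cm³).
e = (24.5 − 11.801) − (66.444 − 25.728836) / 3.331 = 0.476 km.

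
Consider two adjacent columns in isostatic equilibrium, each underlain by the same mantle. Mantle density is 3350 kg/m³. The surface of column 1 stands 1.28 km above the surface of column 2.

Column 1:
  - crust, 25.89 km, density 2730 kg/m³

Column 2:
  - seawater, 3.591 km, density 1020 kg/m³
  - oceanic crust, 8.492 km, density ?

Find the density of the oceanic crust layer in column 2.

Take the compensation level at the base of the deeper column (depth z_c below the surface of column 1) and equate Σ ρ_i t_i down to z_c; mantle fills any gap and the z_c terms cancel.
Column 1: 25.89×2730 + (z_c − 25.89)×3350
Column 2: 1.28×0 + 3.591×1020 + 8.492×ρ + (z_c − 1.28 − 12.083)×3350
The z_c×3350 term appears on both sides and cancels. Collect the known terms of each column as K = Σ(ρt)_known − 3350 × (depth of known layers): K_1 = 70679.7 − 3350×25.89 = −16051.8; K_2 = 3662.82 − 3350×(1.28 + 12.083) = −41103.23.
Balance: K_1 = K_2 + 8.492×ρ, so ρ = (K_1 − K_2)/8.492 = 25051.4/8.492 = 2950 kg/m³.

2950 kg/m³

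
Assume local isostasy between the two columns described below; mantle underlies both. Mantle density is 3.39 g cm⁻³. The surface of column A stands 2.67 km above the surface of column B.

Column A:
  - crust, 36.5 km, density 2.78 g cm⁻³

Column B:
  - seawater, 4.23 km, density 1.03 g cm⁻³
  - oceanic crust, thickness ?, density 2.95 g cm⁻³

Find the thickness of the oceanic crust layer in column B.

Take the compensation level at the base of the deeper column (depth z_c below the surface of column A) and equate Σ ρ_i t_i down to z_c; mantle fills any gap and the z_c terms cancel.
Column A: 36.5×2.78 + (z_c − 36.5)×3.39
Column B: 2.67×0 + 4.23×1.03 + x×2.95 + (z_c − 2.67 − 4.23 − x)×3.39
The z_c×3.39 term appears on both sides and cancels. Collect the known terms of each column as K = Σ(ρt)_known − 3.39 × (depth of known layers): K_A = 101.47 − 3.39×36.5 = −22.265; K_B = 4.3569 − 3.39×(2.67 + 4.23) = −19.0341.
Balance: K_A = K_B − x×(3.39 − 2.95), so x = (K_B − K_A)/(3.39 − 2.95) = 3.2309/0.44 = 7.34 km.

7.34 km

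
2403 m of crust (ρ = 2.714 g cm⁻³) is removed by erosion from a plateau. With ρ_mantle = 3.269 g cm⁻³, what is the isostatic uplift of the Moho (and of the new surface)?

2000 m

Unloading: uplift u = e ρ_c/ρ_m = 2403 m × 2.714/3.269 = 2000 m.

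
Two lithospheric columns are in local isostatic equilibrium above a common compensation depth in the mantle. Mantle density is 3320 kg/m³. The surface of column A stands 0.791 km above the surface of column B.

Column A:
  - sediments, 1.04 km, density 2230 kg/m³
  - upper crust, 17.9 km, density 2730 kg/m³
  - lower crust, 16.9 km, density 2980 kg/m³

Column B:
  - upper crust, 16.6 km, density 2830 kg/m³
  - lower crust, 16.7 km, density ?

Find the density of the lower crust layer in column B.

2920 kg/m³

Take the compensation level at the base of the deeper column (depth z_c below the surface of column A) and equate Σ ρ_i t_i down to z_c; mantle fills any gap and the z_c terms cancel.
Column A: 1.04×2230 + 17.9×2730 + 16.9×2980 + (z_c − 35.84)×3320
Column B: 0.791×0 + 16.6×2830 + 16.7×ρ + (z_c − 0.791 − 33.3)×3320
The z_c×3320 term appears on both sides and cancels. Collect the known terms of each column as K = Σ(ρt)_known − 3320 × (depth of known layers): K_A = 101548.2 − 3320×35.84 = −17440.6; K_B = 46978 − 3320×(0.791 + 33.3) = −66204.12.
Balance: K_A = K_B + 16.7×ρ, so ρ = (K_A − K_B)/16.7 = 48763.5/16.7 = 2920 kg/m³.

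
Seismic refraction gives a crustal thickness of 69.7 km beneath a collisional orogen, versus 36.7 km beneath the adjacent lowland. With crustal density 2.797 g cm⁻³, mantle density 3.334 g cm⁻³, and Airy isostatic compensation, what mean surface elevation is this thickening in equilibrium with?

Excess crust Δ = 69.7 km − 36.7 km = 33 km, split between elevation h and root r with h + r = Δ.
Airy balance ρ_c h = (ρ_m − ρ_c) r gives r = h ρ_c/(ρ_m − ρ_c), so h (1 + ρ_c/(ρ_m − ρ_c)) = Δ, i.e. h = Δ (ρ_m − ρ_c)/ρ_m.
h = 33 km × 0.537/3.334 = 5.32 km.

5.32 km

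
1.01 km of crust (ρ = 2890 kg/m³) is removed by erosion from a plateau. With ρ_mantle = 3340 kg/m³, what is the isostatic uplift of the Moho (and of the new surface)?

0.874 km

Unloading: uplift u = e ρ_c/ρ_m = 1.01 km × 2890/3340 = 0.874 km.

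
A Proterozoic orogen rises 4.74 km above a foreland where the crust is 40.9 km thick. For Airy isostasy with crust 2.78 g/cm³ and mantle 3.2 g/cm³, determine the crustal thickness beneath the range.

Root depth r = h ρ_c / (ρ_m − ρ_c) = 4.74 km × 2.78 / 0.42 = 31.37 km.
Total thickness = T + h + r = 40.9 km + 4.74 km + 31.37 km = 77 km.

77 km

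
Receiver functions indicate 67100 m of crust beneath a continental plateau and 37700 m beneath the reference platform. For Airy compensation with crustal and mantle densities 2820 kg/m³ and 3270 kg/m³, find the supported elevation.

4050 m

Excess crust Δ = 67100 m − 37700 m = 29400 m, split between elevation h and root r with h + r = Δ.
Airy balance ρ_c h = (ρ_m − ρ_c) r gives r = h ρ_c/(ρ_m − ρ_c), so h (1 + ρ_c/(ρ_m − ρ_c)) = Δ, i.e. h = Δ (ρ_m − ρ_c)/ρ_m.
h = 29400 m × 450/3270 = 4050 m.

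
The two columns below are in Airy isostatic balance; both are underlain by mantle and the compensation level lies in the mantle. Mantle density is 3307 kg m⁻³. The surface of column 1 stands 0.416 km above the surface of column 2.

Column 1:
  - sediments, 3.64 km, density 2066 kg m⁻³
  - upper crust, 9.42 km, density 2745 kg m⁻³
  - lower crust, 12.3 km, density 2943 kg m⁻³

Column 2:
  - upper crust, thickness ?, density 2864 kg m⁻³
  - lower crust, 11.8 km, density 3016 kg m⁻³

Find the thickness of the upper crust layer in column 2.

Take the compensation level at the base of the deeper column (depth z_c below the surface of column 1) and equate Σ ρ_i t_i down to z_c; mantle fills any gap and the z_c terms cancel.
Column 1: 3.64×2066 + 9.42×2745 + 12.3×2943 + (z_c − 25.36)×3307
Column 2: 0.416×0 + x×2864 + 11.8×3016 + (z_c − 0.416 − 11.8 − x)×3307
The z_c×3307 term appears on both sides and cancels. Collect the known terms of each column as K = Σ(ρt)_known − 3307 × (depth of known layers): K_1 = 69577.04 − 3307×25.36 = −14288.48; K_2 = 35588.8 − 3307×(0.416 + 11.8) = −4809.512.
Balance: K_1 = K_2 − x×(3307 − 2864), so x = (K_2 − K_1)/(3307 − 2864) = 9478.97/443 = 21.4 km.

21.4 km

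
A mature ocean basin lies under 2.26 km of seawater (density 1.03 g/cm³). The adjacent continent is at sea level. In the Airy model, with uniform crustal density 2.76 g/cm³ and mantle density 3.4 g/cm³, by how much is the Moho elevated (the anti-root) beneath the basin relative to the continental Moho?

Isostatic balance requires: replacing crust with seawater at the top is compensated by replacing crust with mantle at the base: d (ρ_c − ρ_w) = a (ρ_m − ρ_c).
a = d (ρ_c − ρ_w)/(ρ_m − ρ_c) = 2.26 km × 1.73/0.64 = 6.11 km.

6.11 km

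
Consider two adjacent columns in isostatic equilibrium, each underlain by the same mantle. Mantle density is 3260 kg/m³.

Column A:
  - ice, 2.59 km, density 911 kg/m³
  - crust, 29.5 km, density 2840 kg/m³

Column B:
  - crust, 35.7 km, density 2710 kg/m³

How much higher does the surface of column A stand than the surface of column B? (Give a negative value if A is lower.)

−0.356 km

For any compensation level in the mantle, the mantle terms cancel and isostasy reduces to e = (Σt_A − Σt_B) − (Σ(ρt)_A − Σ(ρt)_B) / ρ_m.
Σt_A = 32.09 km; Σt_B = 35.7 km; Σ(ρt)_A = 86139.49; Σ(ρt)_B = 96747 (in km·kg/m³).
e = (32.09 − 35.7) − (86139.49 − 96747) / 3260 = −0.356 km.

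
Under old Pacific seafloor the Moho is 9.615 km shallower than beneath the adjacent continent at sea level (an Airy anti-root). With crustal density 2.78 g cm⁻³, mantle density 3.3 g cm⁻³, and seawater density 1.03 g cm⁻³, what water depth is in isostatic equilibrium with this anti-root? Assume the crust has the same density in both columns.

2.86 km

Replacing a thickness d of crust by seawater at the top must be balanced by replacing crust with mantle at the base: d (ρ_c − ρ_w) = a (ρ_m − ρ_c).
d = a (ρ_m − ρ_c)/(ρ_c − ρ_w) = 9.615 km × 0.52/1.75 = 2.86 km.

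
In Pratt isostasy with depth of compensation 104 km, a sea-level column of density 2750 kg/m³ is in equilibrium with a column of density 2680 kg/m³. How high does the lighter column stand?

2.72 km

ρ_ref D = ρ (D + h) → h = D (ρ_ref − ρ)/ρ.
h = 104 km × (2750 − 2680)/2680 = 2.72 km.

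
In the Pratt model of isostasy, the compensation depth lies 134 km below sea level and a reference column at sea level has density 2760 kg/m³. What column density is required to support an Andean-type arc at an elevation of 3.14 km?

Pratt balance: ρ_ref D = ρ (D + h).
ρ = ρ_ref D/(D + h) = 2760 × 134 km/(134 km + 3.14 km) = 2700 kg/m³.

2700 kg/m³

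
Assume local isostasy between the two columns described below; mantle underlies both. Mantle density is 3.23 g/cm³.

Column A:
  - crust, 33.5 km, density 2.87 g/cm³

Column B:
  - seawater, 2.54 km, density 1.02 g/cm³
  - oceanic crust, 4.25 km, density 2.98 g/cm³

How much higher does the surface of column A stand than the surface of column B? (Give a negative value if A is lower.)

For any compensation level in the mantle, the mantle terms cancel and isostasy reduces to e = (Σt_A − Σt_B) − (Σ(ρt)_A − Σ(ρt)_B) / ρ_m.
Σt_A = 33.5 km; Σt_B = 6.79 km; Σ(ρt)_A = 96.145; Σ(ρt)_B = 15.2558 (in km·g/cm³).
e = (33.5 − 6.79) − (96.145 − 15.2558) / 3.23 = 1.67 km.

1.67 km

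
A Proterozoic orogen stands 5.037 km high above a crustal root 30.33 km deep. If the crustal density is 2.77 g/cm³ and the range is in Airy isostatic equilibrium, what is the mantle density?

Airy balance: ρ_c h = (ρ_m − ρ_c) r → ρ_m = ρ_c (1 + h/r).
ρ_m = 2.77 × (1 + 5.037 km/30.33 km) = 3.23 g/cm³.

3.23 g/cm³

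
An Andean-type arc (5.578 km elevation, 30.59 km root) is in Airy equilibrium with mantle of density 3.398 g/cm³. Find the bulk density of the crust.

2.87 g/cm³

ρ_c h = (ρ_m − ρ_c) r → ρ_c (h + r) = ρ_m r → ρ_c = ρ_m r / (h + r).
ρ_c = 3.398 × 30.59 km / (5.578 km + 30.59 km) = 2.87 g/cm³.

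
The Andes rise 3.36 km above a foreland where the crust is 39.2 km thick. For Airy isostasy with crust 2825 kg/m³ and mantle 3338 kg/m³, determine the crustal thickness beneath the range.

61.1 km

Root depth r = h ρ_c / (ρ_m − ρ_c) = 3.36 km × 2825 / 513 = 18.5 km.
Total thickness = T + h + r = 39.2 km + 3.36 km + 18.5 km = 61.1 km.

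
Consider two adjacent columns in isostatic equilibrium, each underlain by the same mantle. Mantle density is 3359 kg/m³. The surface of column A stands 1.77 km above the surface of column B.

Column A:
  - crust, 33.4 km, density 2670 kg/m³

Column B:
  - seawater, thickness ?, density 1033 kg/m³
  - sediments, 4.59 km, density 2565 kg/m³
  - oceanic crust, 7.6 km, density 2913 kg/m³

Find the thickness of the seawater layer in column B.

4.31 km

Take the compensation level at the base of the deeper column (depth z_c below the surface of column A) and equate Σ ρ_i t_i down to z_c; mantle fills any gap and the z_c terms cancel.
Column A: 33.4×2670 + (z_c − 33.4)×3359
Column B: 1.77×0 + x×1033 + 4.59×2565 + 7.6×2913 + (z_c − 1.77 − 12.19 − x)×3359
The z_c×3359 term appears on both sides and cancels. Collect the known terms of each column as K = Σ(ρt)_known − 3359 × (depth of known layers): K_A = 89178 − 3359×33.4 = −23012.6; K_B = 33912.15 − 3359×(1.77 + 12.19) = −12979.49.
Balance: K_A = K_B − x×(3359 − 1033), so x = (K_B − K_A)/(3359 − 1033) = 10033.1/2326 = 4.31 km.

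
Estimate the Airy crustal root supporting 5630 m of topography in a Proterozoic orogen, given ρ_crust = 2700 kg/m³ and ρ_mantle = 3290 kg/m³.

For local isostatic compensation: the weight of the topography is balanced by the buoyancy of the root, ρ_c h = (ρ_m − ρ_c) r.
r = h · ρ_c / (ρ_m − ρ_c) = 5630 m × 2700 / (3290 − 2700) = 25800 m.

25800 m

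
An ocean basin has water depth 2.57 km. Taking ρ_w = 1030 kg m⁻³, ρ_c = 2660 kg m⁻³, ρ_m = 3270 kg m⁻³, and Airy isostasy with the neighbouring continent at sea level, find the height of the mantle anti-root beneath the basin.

By Archimedes' principle applied to the lithosphere: replacing crust with seawater at the top is compensated by replacing crust with mantle at the base: d (ρ_c − ρ_w) = a (ρ_m − ρ_c).
a = d (ρ_c − ρ_w)/(ρ_m − ρ_c) = 2.57 km × 1630/610 = 6.87 km.

6.87 km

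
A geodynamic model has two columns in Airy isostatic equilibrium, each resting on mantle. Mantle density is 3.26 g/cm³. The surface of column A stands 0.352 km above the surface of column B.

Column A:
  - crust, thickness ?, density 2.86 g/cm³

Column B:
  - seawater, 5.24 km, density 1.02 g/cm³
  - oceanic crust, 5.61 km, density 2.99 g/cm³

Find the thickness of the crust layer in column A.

Take the compensation level at the base of the deeper column (depth z_c below the surface of column A) and equate Σ ρ_i t_i down to z_c; mantle fills any gap and the z_c terms cancel.
Column A: x×2.86 + (z_c − 0 − x)×3.26
Column B: 0.352×0 + 5.24×1.02 + 5.61×2.99 + (z_c − 0.352 − 10.85)×3.26
The z_c×3.26 term appears on both sides and cancels. Collect the known terms of each column as K = Σ(ρt)_known − 3.26 × (depth of known layers): K_A = 0 − 3.26×0 = 0; K_B = 22.1187 − 3.26×(0.352 + 10.85) = −14.39982.
Balance: K_A − x×(3.26 − 2.86) = K_B, so x = (K_A − K_B)/(3.26 − 2.86) = 14.3998/0.4 = 36 km.

36 km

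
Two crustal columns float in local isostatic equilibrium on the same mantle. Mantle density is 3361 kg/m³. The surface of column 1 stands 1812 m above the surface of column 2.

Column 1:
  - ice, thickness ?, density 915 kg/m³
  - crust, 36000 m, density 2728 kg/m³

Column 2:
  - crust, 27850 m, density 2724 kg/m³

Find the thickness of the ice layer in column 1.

426 m

Take the compensation level at the base of the deeper column (depth z_c below the surface of column 1) and equate Σ ρ_i t_i down to z_c; mantle fills any gap and the z_c terms cancel.
Column 1: x×915 + 36000×2728 + (z_c − 36000 − x)×3361
Column 2: 1812×0 + 27850×2724 + (z_c − 1812 − 27850)×3361
The z_c×3361 term appears on both sides and cancels. Collect the known terms of each column as K = Σ(ρt)_known − 3361 × (depth of known layers): K_1 = 98208000 − 3361×36000 = −22788000; K_2 = 75863400 − 3361×(1812 + 27850) = −23830582.
Balance: K_1 − x×(3361 − 915) = K_2, so x = (K_1 − K_2)/(3361 − 915) = 1042580/2446 = 426 m.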